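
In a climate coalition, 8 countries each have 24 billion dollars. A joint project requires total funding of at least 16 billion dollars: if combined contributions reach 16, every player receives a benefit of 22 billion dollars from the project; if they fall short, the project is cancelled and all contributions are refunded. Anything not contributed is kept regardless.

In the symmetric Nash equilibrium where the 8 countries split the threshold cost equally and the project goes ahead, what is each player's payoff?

Equal share of the threshold: 16/8 = 2.
At this profile no one gains by cutting their contribution: any cut drops the total below 16, the project is cancelled, contributions are refunded, and the deviator ends with 24, which is less than 24 − 2 + 22 = 44. Contributing more than 2 just wastes the excess. So contributing exactly 2 is a best response.
Each player's payoff: 24 − 2 + 22 = 44.

44 billion dollars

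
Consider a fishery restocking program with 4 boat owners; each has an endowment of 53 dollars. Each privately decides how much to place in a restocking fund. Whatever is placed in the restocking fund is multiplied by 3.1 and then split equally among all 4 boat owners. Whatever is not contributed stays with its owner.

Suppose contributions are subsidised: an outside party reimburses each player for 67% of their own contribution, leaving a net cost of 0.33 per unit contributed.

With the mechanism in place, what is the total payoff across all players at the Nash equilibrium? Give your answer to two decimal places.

The effective private return per unit is now (3.1/4) / 0.33 = 2.3485 > 1, so every player's dominant strategy flips to full contribution.
At the Nash equilibrium everyone contributes 53. Group total payoff = 4 × (53 × 0.67 + 3.1 × 53) = 799.24.

799.24 dollars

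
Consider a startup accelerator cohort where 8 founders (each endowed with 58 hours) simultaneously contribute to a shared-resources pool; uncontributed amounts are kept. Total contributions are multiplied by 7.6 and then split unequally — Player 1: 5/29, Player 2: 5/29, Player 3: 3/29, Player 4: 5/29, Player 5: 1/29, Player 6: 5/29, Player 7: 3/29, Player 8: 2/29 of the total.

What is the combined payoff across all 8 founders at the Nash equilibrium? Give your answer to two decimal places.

For player j, contributing a unit is worthwhile iff 7.6 × (j's share) ≥ 1, i.e. iff j's share is at least 0.1316.
Player 1, Player 2, Player 4 and Player 6 clear that bar, contributing 58 each; the remaining 4 contribute 0. Total contributed: 232.
The shared-resources pool pays out 7.6 × 232 = 1763.20 in total (split across the unequal shares, but the aggregate is all that matters for the group sum).
The 4 free-riders keep 58 each, adding 232. Group total = 232 + 1763.20 = 1995.20.

1995.20 hours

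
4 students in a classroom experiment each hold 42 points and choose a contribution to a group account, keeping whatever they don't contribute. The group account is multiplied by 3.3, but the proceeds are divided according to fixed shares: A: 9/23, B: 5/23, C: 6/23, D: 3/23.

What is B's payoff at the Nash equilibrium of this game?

72.13 points

For player j, contributing a unit is worthwhile iff 3.3 × (j's share) ≥ 1, i.e. iff j's share is at least 0.3030.
A alone (share 9/23) is above the threshold, contributing 42; the remaining 3 contribute 0. Total contributed: 42.
B keeps 42 and receives 3.3 × 42 × 5/23 = 30.13 from the group account, for a payoff of 72.13.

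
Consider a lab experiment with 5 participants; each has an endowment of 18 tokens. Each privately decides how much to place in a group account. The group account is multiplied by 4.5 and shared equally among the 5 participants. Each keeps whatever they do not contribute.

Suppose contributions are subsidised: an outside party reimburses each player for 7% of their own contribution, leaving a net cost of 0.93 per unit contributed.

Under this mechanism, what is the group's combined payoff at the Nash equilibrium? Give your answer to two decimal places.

The effective private return is (4.5/5) / 0.93 = 0.9677, which is still under 1, so the mechanism doesn't change anyone's dominant strategy: zero contribution.
At the Nash equilibrium no one contributes; group total payoff = 5 × 18 = 90.

90.00 tokens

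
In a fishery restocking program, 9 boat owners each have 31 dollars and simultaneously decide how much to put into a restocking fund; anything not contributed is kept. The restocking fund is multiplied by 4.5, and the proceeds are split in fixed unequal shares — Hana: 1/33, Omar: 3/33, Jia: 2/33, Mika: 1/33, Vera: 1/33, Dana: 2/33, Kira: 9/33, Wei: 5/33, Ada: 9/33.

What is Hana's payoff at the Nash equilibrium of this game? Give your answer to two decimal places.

39.45 dollars

Player j's private return per contributed unit is 4.5 × (j's share). Contributing is weakly dominant for j when that share is at least 1/4.5 = 0.2222, and contributing 0 is dominant otherwise.
Kira and Ada clear that bar, contributing 31 each; the remaining 7 contribute 0. Total contributed: 62.
Hana keeps 31 and receives 4.5 × 62 × 1/33 = 8.45 from the restocking fund, for a payoff of 39.45.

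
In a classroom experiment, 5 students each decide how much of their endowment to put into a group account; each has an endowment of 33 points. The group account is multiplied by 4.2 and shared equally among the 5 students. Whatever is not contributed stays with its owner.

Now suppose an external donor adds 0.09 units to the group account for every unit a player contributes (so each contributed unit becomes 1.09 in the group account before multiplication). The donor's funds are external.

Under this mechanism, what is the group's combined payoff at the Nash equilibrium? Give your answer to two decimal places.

165.00 points

With the mechanism, a contributed unit returns 4.2 × 1.09 / 5 = 0.9156 per unit of net cost — still below 1 — so contributing 0 remains dominant for every player.
At the Nash equilibrium no one contributes; group total payoff = 5 × 33 = 165.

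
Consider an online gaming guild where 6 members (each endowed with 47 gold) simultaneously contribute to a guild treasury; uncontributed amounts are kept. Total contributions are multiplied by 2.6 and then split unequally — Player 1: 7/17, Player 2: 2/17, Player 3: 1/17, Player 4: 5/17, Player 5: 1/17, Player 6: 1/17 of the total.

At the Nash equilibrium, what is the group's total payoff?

A player with share s gets back 2.6·s per unit contributed, so full contribution is dominant for anyone with s > 1/2.6 = 0.3846 and zero contribution is dominant for anyone below.
Only Player 1 (7/17) clears that bar, contributing 47; the remaining 5 contribute 0. Total contributed: 47.
The guild treasury pays out 2.6 × 47 = 122.20 in total (split across the unequal shares, but the aggregate is all that matters for the group sum).
The 5 free-riders keep 47 each, adding 235. Group total = 235 + 122.20 = 357.20.

357.20 gold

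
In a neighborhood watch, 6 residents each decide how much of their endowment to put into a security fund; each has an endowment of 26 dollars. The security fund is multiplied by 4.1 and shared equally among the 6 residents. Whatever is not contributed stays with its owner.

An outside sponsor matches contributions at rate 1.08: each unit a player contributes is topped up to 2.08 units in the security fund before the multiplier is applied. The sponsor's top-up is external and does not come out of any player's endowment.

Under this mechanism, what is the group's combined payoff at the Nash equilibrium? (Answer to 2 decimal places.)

1330.37 dollars

Under the mechanism each unit contributed yields 4.1 × 2.08 / 6 = 1.4213 back to its contributor per unit of net cost, which exceeds 1, making full contribution the dominant choice for everyone.
So the Nash equilibrium is full contribution by all 6; the group earns 4.1 × 2.08 × 156 = 1330.37.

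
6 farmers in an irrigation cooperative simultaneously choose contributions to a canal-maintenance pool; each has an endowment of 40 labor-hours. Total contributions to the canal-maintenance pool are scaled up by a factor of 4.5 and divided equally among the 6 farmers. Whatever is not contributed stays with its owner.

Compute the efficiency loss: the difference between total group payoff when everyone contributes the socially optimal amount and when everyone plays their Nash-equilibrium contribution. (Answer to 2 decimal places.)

840.00 labor-hours

Each contributed unit returns 4.5/6 = 0.7500 to its contributor — below 1 — so contributing 0 is dominant for every player. At the Nash equilibrium everyone keeps their 40, and the group total is 6 × 40 = 240.
Each contributed unit returns 4.500 to the group as a whole (0.7500 to each of 6 players), which exceeds 1, so the social optimum is full contribution: group total = 4.500 × 240 = 1080.00.
Efficiency loss = 1080.00 − 240 = 840.00.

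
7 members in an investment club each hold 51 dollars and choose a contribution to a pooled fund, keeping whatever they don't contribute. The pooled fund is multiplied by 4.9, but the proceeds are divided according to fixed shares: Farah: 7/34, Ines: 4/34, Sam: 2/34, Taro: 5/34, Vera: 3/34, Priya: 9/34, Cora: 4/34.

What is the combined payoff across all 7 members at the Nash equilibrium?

754.80 dollars

Each unit j contributes comes back to j as 4.9 × (j's share), so j prefers to contribute only if that share exceeds 1/4.9 = 0.2041; otherwise keeping the unit dominates.
The shares above 0.2041 belong to Farah and Priya, contributing 51 each; the remaining 5 contribute 0. Total contributed: 102.
The pooled fund pays out 4.9 × 102 = 499.80 in total (split across the unequal shares, but the aggregate is all that matters for the group sum).
The 5 free-riders keep 51 each, adding 255. Group total = 255 + 499.80 = 754.80.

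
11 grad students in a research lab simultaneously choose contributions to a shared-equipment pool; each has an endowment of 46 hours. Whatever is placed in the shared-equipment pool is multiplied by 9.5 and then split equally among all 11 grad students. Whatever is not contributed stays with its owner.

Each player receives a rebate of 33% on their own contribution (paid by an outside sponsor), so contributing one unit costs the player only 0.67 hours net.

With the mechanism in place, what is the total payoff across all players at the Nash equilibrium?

4973.98 hours

Under the mechanism each unit contributed yields (9.5/11) / 0.67 = 1.2890 back to its contributor per unit of net cost, which exceeds 1, making full contribution the dominant choice for everyone.
So the Nash equilibrium is full contribution by all 11; the group earns 11 × (46 × 0.33 + 9.5 × 46) = 4973.98.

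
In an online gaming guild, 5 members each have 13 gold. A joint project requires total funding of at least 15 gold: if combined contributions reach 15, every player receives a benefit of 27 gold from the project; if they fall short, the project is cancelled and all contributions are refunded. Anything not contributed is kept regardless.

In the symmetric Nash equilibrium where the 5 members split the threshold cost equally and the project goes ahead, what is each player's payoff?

Equal share of the threshold: 15/5 = 3.
At this profile no one gains by cutting their contribution: any cut drops the total below 15, the project is cancelled, contributions are refunded, and the deviator ends with 13, which is less than 13 − 3 + 27 = 37. Contributing more than 3 just wastes the excess. So contributing exactly 3 is a best response.
Each player's payoff: 13 − 3 + 27 = 37.

37 gold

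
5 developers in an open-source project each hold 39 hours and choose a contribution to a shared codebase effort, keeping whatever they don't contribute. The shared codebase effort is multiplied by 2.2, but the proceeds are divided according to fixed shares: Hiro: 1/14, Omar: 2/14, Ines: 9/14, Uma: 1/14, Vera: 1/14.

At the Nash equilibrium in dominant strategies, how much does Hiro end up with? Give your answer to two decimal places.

Player j's private return per contributed unit is 2.2 × (j's share). Contributing is weakly dominant for j when that share is at least 1/2.2 = 0.4545, and contributing 0 is dominant otherwise.
Only Ines (9/14) clears that bar, contributing 39; the remaining 4 contribute 0. Total contributed: 39.
Hiro keeps 39 and receives 2.2 × 39 × 1/14 = 6.13 from the shared codebase effort, for a payoff of 45.13.

45.13 hours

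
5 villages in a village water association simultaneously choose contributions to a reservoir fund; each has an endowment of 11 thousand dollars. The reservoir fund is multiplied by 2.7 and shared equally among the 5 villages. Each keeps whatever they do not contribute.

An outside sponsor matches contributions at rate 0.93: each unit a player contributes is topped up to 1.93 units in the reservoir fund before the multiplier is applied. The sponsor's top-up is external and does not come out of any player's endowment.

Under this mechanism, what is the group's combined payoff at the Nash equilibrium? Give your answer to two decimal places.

286.61 thousand dollars

The effective private return per unit is now 2.7 × 1.93 / 5 = 1.0422 > 1, so every player's dominant strategy flips to full contribution.
So the Nash equilibrium is full contribution by all 5; the group earns 2.7 × 1.93 × 55 = 286.61.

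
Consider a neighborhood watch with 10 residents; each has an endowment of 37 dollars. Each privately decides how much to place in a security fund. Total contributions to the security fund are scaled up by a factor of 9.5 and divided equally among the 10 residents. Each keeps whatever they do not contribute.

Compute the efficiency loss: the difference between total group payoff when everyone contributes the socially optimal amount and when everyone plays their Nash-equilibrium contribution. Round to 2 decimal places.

Each contributed unit returns 9.5/10 = 0.9500 to its contributor — below 1 — so contributing 0 is dominant for every player. At the Nash equilibrium everyone keeps their 37, and the group total is 10 × 37 = 370.
Each contributed unit returns 9.500 to the group as a whole (0.9500 to each of 10 players), which exceeds 1, so the social optimum is full contribution: group total = 9.500 × 370 = 3515.00.
Efficiency loss = 3515.00 − 370 = 3145.00.

3145.00 dollars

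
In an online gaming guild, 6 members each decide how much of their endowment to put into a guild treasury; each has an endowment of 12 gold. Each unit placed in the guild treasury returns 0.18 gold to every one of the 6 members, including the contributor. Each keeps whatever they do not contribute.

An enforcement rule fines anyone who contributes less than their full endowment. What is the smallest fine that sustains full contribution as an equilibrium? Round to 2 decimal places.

Given the others contribute fully, the best deviation is to contribute 0 (any partial contribution still incurs the fine and gives up units whose private return 0.18 is below 1).
Deviating from 12 to 0 saves 12 gold but forfeits the deviator's share of the drop in the guild treasury: 0.18 × 12 = 2.16.
So the deviation gain is 12 − 2.16 = 9.84, and the fine must be at least 9.84 gold to wipe it out.

9.84 gold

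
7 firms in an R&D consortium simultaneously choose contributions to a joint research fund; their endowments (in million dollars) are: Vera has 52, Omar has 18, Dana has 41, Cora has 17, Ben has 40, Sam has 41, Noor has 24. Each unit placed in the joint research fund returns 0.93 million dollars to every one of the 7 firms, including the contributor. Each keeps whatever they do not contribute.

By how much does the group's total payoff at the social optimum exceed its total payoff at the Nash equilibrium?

1283.83 million dollars

The private return per contributed unit is 0.93 < 1 for everyone, so the Nash equilibrium is zero contribution and the group total is Σ E_j = 52 + 18 + 41 + 17 + 40 + 41 + 24 = 233.
Each contributed unit returns 6.510 to the group, so the social optimum is full contribution by everyone: group total = 6.510 × 233 = 1516.83.
Efficiency loss = (6.510 − 1) × 233 = 1283.83.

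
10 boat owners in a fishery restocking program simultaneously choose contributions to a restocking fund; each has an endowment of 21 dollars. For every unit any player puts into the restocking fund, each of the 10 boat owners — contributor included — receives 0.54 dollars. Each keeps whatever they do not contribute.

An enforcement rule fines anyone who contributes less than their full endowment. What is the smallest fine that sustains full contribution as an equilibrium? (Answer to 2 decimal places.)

Given the others contribute fully, the best deviation is to contribute 0 (any partial contribution still incurs the fine and gives up units whose private return 0.54 is below 1).
Deviating from 21 to 0 saves 21 dollars but forfeits the deviator's share of the drop in the restocking fund: 0.54 × 21 = 11.34.
So the deviation gain is 21 − 11.34 = 9.66, and the fine must be at least 9.66 dollars to wipe it out.

9.66 dollars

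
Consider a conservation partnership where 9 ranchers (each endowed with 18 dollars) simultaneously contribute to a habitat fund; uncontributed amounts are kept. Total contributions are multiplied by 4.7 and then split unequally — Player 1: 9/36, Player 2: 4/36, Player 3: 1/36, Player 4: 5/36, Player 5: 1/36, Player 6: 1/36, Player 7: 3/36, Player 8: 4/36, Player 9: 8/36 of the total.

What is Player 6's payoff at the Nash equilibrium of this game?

22.70 dollars

A player with share s gets back 4.7·s per unit contributed, so full contribution is dominant for anyone with s > 1/4.7 = 0.2128 and zero contribution is dominant for anyone below.
The shares above 0.2128 belong to Player 1 and Player 9, contributing 18 each; the remaining 7 contribute 0. Total contributed: 36.
Player 6 keeps 18 and receives 4.7 × 36 × 1/36 = 4.70 from the habitat fund, for a payoff of 22.70.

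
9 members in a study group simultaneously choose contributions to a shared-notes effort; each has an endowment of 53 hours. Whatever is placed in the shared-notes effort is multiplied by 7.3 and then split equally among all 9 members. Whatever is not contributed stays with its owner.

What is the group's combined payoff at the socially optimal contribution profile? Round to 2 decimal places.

3482.10 hours

Each contributed unit returns 7.300 to the group as a whole (0.8111 to each of 9 players), which exceeds 1, so the social optimum is full contribution: group total = 7.300 × 477 = 3482.10.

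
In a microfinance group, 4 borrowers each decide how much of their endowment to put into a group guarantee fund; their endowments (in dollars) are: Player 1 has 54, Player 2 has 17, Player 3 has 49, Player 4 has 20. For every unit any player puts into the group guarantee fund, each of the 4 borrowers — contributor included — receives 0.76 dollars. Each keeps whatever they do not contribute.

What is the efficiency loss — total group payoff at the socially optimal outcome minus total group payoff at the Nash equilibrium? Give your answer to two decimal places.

285.60 dollars

The private return per contributed unit is 0.76 < 1 for everyone, so the Nash equilibrium is zero contribution and the group total is Σ E_j = 54 + 17 + 49 + 20 = 140.
Each contributed unit returns 3.040 to the group, so the social optimum is full contribution by everyone: group total = 3.040 × 140 = 425.60.
Efficiency loss = (3.040 − 1) × 140 = 285.60.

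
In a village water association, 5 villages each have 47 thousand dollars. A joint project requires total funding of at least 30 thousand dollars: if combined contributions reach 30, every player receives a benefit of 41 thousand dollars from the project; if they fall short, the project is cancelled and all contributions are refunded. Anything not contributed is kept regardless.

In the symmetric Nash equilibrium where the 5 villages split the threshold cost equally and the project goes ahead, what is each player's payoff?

82 thousand dollars

Equal share of the threshold: 30/5 = 6.
At this profile no one gains by cutting their contribution: any cut drops the total below 30, the project is cancelled, contributions are refunded, and the deviator ends with 47, which is less than 47 − 6 + 41 = 82. Contributing more than 6 just wastes the excess. So contributing exactly 6 is a best response.
Each player's payoff: 47 − 6 + 41 = 82.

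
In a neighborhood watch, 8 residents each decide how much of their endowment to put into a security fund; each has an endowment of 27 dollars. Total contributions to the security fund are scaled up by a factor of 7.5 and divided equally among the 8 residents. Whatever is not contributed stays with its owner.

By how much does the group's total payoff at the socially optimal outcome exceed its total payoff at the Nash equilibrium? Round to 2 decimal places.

Each contributed unit returns 7.5/8 = 0.9375 to its contributor — below 1 — so contributing 0 is dominant for every player. At the Nash equilibrium everyone keeps their 27, and the group total is 8 × 27 = 216.
Each contributed unit returns 7.500 to the group as a whole (0.9375 to each of 8 players), which exceeds 1, so the social optimum is full contribution: group total = 7.500 × 216 = 1620.00.
Efficiency loss = 1620.00 − 216 = 1404.00.

1404.00 dollars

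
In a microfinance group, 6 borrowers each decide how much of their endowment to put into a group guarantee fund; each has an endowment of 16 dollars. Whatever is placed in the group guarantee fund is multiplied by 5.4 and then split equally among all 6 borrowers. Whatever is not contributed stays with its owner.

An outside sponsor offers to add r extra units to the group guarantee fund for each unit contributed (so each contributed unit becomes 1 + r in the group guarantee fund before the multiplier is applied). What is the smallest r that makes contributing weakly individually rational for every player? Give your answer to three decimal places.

0.111

With matching at rate r, one contributed unit becomes (1 + r) in the group guarantee fund and returns 5.4 × (1 + r) / 6 to the contributor.
Setting this equal to 1: 1 + r = 6/5.4 = 1.1111.
So the minimum matching rate is r = 1.1111 − 1 = 0.111.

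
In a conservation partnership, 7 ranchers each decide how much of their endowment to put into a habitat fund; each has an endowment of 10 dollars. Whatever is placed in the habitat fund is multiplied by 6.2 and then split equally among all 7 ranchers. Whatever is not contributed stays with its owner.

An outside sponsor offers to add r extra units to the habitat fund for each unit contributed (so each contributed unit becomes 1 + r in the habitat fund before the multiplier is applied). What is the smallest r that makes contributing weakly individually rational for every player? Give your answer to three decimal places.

0.129

With matching at rate r, one contributed unit becomes (1 + r) in the habitat fund and returns 6.2 × (1 + r) / 7 to the contributor.
Setting this equal to 1: 1 + r = 7/6.2 = 1.1290.
So the minimum matching rate is r = 1.1290 − 1 = 0.129.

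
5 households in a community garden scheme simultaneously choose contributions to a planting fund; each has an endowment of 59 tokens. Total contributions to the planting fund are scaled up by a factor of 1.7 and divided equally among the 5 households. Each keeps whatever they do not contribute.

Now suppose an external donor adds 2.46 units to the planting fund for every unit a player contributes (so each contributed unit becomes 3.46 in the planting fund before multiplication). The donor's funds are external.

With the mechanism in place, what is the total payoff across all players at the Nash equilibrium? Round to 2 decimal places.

Under the mechanism each unit contributed yields 1.7 × 3.46 / 5 = 1.1764 back to its contributor per unit of net cost, which exceeds 1, making full contribution the dominant choice for everyone.
At the Nash equilibrium everyone contributes 59. Group total payoff = 1.7 × 3.46 × 295 = 1735.19.

1735.19 tokens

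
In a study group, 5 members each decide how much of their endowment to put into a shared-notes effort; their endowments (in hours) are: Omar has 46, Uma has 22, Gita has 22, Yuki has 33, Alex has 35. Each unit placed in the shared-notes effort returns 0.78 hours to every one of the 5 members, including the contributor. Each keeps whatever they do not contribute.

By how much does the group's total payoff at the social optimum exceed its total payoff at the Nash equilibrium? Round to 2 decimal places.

The private return per contributed unit is 0.78 < 1 for everyone, so the Nash equilibrium is zero contribution and the group total is Σ E_j = 46 + 22 + 22 + 33 + 35 = 158.
Each contributed unit returns 3.900 to the group, so the social optimum is full contribution by everyone: group total = 3.900 × 158 = 616.20.
Efficiency loss = (3.900 − 1) × 158 = 458.20.

458.20 hours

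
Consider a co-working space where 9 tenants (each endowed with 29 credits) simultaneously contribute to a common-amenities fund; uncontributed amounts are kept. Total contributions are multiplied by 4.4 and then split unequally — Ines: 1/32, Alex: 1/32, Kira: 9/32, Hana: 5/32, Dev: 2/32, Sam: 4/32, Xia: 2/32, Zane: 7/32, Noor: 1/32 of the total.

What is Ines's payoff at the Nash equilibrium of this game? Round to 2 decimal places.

Player j's private return per contributed unit is 4.4 × (j's share). Contributing is weakly dominant for j when that share is at least 1/4.4 = 0.2273, and contributing 0 is dominant otherwise.
Only Kira (9/32) clears that bar, contributing 29; the remaining 8 contribute 0. Total contributed: 29.
Ines keeps 29 and receives 4.4 × 29 × 1/32 = 3.99 from the common-amenities fund, for a payoff of 32.99.

32.99 credits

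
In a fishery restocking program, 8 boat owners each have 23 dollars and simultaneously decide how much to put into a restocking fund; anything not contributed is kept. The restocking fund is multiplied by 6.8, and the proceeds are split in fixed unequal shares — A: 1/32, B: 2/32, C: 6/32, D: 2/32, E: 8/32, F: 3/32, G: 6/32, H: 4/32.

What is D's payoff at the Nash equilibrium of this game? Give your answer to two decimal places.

Player j's private return per contributed unit is 6.8 × (j's share). Contributing is weakly dominant for j when that share is at least 1/6.8 = 0.1471, and contributing 0 is dominant otherwise.
C, E and G are above the threshold, contributing 23 each; the remaining 5 contribute 0. Total contributed: 69.
D keeps 23 and receives 6.8 × 69 × 2/32 = 29.33 from the restocking fund, for a payoff of 52.33.

52.33 dollars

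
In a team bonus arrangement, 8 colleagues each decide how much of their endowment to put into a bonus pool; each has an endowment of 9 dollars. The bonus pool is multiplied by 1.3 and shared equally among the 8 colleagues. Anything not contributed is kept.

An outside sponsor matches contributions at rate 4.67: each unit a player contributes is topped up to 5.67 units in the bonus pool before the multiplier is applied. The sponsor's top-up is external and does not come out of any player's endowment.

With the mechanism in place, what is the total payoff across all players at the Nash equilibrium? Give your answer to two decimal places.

The effective private return is 1.3 × 5.67 / 8 = 0.9214, which is still under 1, so the mechanism doesn't change anyone's dominant strategy: zero contribution.
At the Nash equilibrium no one contributes; group total payoff = 8 × 9 = 72.

72.00 dollars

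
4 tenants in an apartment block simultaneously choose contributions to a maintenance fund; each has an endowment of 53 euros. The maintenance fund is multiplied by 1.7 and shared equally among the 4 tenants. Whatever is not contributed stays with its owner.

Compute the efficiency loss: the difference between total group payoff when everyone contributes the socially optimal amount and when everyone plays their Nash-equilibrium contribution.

148.40 euros

Each contributed unit returns 1.7/4 = 0.4250 to its contributor — below 1 — so contributing 0 is dominant for every player. At the Nash equilibrium everyone keeps their 53, and the group total is 4 × 53 = 212.
Each contributed unit returns 1.700 to the group as a whole (0.4250 to each of 4 players), which exceeds 1, so the social optimum is full contribution: group total = 1.700 × 212 = 360.40.
Efficiency loss = 360.40 − 212 = 148.40.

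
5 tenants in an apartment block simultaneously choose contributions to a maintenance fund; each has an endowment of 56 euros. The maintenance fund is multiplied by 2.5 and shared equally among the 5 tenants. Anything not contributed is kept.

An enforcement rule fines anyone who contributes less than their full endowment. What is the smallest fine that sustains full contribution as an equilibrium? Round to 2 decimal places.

28.00 euros

Given the others contribute fully, the best deviation is to contribute 0 (any partial contribution still incurs the fine and gives up units whose private return 0.5000 is below 1).
Deviating from 56 to 0 saves 56 euros but forfeits the deviator's share of the drop in the maintenance fund: 2.5/5 × 56 = 28.00.
So the deviation gain is 56 − 28.00 = 28.00, and the fine must be at least 28.00 euros to wipe it out.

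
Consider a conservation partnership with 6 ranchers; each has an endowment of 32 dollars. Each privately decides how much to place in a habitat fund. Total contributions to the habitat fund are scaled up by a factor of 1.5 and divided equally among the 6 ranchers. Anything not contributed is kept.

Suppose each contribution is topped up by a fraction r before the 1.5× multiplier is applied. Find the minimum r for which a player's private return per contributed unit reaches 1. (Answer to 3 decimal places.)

With matching at rate r, one contributed unit becomes (1 + r) in the habitat fund and returns 1.5 × (1 + r) / 6 to the contributor.
Setting this equal to 1: 1 + r = 6/1.5 = 4.0000.
So the minimum matching rate is r = 4.0000 − 1 = 3.000.

3.000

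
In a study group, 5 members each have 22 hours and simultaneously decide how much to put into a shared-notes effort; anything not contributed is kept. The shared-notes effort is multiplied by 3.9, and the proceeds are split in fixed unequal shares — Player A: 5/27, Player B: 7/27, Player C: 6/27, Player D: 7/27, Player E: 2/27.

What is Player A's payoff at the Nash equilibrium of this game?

Player j's private return per contributed unit is 3.9 × (j's share). Contributing is weakly dominant for j when that share is at least 1/3.9 = 0.2564, and contributing 0 is dominant otherwise.
The shares above 0.2564 belong to Player B and Player D, contributing 22 each; the remaining 3 contribute 0. Total contributed: 44.
Player A keeps 22 and receives 3.9 × 44 × 5/27 = 31.78 from the shared-notes effort, for a payoff of 53.78.

53.78 hours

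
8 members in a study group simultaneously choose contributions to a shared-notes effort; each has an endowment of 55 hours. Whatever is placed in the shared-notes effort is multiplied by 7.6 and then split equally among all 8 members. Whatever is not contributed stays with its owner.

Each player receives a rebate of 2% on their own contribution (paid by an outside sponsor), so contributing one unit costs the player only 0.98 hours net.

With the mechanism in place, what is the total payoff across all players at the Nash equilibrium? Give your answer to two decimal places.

440.00 hours

The effective private return is (7.6/8) / 0.98 = 0.9694, which is still under 1, so the mechanism doesn't change anyone's dominant strategy: zero contribution.
At the Nash equilibrium no one contributes; group total payoff = 8 × 55 = 440.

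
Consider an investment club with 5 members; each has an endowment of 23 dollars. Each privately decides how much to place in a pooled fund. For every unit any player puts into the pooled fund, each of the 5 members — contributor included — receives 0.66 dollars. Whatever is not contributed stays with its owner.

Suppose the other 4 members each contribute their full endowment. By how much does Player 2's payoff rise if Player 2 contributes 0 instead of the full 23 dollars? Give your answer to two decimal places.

Switching from a contribution of 23 to 0 lets Player 2 keep an extra 23 dollars, but lowers the pooled fund by 23, which costs Player 2 their own share of that drop: 0.66 × 23 = 15.18.
Net gain = 23 − 15.18 = 7.82. The private return per contributed unit (0.66) is below 1, so free-riding is indeed the best response regardless of what the others do.

7.82 dollars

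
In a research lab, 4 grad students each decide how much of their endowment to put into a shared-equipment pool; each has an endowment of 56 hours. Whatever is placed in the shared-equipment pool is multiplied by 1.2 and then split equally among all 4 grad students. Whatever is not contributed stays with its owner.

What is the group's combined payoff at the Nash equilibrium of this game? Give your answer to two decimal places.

224.00 hours

Each contributed unit returns 1.2/4 = 0.3000 to its contributor — below 1 — so contributing 0 is dominant for every player. At the Nash equilibrium everyone keeps their 56, and the group total is 4 × 56 = 224.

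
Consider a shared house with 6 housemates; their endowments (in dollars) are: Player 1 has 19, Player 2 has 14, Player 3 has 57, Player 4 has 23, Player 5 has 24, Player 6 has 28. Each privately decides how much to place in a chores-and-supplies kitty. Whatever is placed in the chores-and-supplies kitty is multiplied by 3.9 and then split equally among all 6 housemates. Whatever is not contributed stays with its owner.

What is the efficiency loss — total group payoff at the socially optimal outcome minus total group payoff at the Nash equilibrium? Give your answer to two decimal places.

478.50 dollars

The private return per contributed unit is 3.9/6 = 0.6500 < 1 for every player regardless of endowment, so the Nash equilibrium is zero contribution and the group total is Σ E_j = 19 + 14 + 57 + 23 + 24 + 28 = 165.
Each contributed unit returns 3.900 to the group, so the social optimum is full contribution by everyone: group total = 3.900 × 165 = 643.50.
Efficiency loss = (3.900 − 1) × 165 = 478.50.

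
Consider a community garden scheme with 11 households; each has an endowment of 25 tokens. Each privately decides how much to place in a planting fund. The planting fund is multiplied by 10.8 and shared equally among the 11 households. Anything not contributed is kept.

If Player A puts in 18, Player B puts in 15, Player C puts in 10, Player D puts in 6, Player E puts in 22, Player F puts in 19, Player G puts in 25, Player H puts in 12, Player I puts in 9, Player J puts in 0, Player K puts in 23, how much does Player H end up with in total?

169.11 tokens

Total contributed: 18 + 15 + 10 + 6 + 22 + 19 + 25 + 12 + 9 + 0 + 23 = 159.
Each receives 10.8 × 159 / 11 = 156.11 from the planting fund.
Player H keeps 25 − 12 = 13, so Player H's payoff is 13 + 156.11 = 169.11.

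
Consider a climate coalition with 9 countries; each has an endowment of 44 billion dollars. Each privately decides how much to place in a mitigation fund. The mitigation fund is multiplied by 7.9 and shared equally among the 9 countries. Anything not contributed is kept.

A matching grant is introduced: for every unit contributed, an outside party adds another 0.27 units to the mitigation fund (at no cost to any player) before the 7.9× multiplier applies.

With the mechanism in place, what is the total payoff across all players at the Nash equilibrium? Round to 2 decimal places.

With the mechanism, a contributed unit returns 7.9 × 1.27 / 9 = 1.1148 per unit of net cost to the contributor — now above 1 — so contributing fully is weakly dominant for every player.
So the Nash equilibrium is full contribution by all 9; the group earns 7.9 × 1.27 × 396 = 3973.07.

3973.07 billion dollars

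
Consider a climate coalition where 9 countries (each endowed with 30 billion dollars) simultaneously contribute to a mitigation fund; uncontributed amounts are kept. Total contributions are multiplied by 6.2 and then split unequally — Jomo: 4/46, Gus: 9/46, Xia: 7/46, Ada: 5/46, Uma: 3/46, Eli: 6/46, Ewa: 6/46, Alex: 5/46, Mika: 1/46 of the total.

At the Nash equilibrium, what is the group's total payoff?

426.00 billion dollars

Player j's private return per contributed unit is 6.2 × (j's share). Contributing is weakly dominant for j when that share is at least 1/6.2 = 0.1613, and contributing 0 is dominant otherwise.
The only share above 0.1613 is Gus's 9/46, contributing 30; the remaining 8 contribute 0. Total contributed: 30.
The mitigation fund pays out 6.2 × 30 = 186.00 in total (split across the unequal shares, but the aggregate is all that matters for the group sum).
The 8 free-riders keep 30 each, adding 240. Group total = 240 + 186.00 = 426.00.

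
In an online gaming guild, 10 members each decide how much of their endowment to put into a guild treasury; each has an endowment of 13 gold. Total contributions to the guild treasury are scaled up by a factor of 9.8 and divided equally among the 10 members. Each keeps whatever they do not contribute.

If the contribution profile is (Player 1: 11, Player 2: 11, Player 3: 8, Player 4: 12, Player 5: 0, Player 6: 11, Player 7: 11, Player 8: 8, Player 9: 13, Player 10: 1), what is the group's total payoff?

Total contributed: 11 + 11 + 8 + 12 + 0 + 11 + 11 + 8 + 13 + 1 = 86; total kept: 10 × 13 − 86 = 44.
The guild treasury pays out 9.8 × 86 = 842.80 in aggregate.
Group total = 44 + 842.80 = 886.80.

886.80 gold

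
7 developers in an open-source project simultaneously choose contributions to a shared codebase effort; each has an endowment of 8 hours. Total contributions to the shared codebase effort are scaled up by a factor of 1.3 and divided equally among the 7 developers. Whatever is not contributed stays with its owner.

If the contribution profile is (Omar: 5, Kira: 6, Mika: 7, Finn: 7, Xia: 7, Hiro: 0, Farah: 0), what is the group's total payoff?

Total contributed: 5 + 6 + 7 + 7 + 7 + 0 + 0 = 32; total kept: 7 × 8 − 32 = 24.
The shared codebase effort pays out 1.3 × 32 = 41.60 in aggregate.
Group total = 24 + 41.60 = 65.60.

65.60 hours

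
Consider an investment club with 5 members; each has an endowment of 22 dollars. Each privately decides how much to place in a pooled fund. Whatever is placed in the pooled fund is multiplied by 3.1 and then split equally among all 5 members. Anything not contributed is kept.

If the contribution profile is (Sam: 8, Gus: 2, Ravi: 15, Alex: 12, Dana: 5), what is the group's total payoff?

198.20 dollars

Total contributed: 8 + 2 + 15 + 12 + 5 = 42; total kept: 5 × 22 − 42 = 68.
The pooled fund pays out 3.1 × 42 = 130.20 in aggregate.
Group total = 68 + 130.20 = 198.20.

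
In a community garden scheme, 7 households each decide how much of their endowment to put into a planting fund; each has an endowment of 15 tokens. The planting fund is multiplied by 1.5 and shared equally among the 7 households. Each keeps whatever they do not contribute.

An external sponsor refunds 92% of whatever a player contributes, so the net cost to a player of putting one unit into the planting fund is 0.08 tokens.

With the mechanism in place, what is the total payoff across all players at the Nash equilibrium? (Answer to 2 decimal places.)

254.10 tokens

Under the mechanism each unit contributed yields (1.5/7) / 0.08 = 2.6786 back to its contributor per unit of net cost, which exceeds 1, making full contribution the dominant choice for everyone.
So the Nash equilibrium is full contribution by all 7; the group earns 7 × (15 × 0.92 + 1.5 × 15) = 254.10.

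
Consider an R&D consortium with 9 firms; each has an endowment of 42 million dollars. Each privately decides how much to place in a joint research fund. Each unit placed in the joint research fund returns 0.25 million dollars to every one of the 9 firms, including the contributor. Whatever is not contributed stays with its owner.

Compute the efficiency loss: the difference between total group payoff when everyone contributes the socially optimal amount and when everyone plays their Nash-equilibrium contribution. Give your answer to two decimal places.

472.50 million dollars

The private return per contributed unit is 0.25 < 1, so contributing 0 is dominant for every player. At the Nash equilibrium everyone keeps their 42, and the group total is 9 × 42 = 378.
Each contributed unit returns 2.250 to the group as a whole (0.25 to each of 9 players), which exceeds 1, so the social optimum is full contribution: group total = 2.250 × 378 = 850.50.
Efficiency loss = 850.50 − 378 = 472.50.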